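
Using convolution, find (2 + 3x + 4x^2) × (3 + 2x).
Ascending coefficients: a = [2, 3, 4], b = [3, 2]. c[0] = 2×3 = 6; c[1] = 2×2 + 3×3 = 13; c[2] = 3×2 + 4×3 = 18; c[3] = 4×2 = 8. Result coefficients: [6, 13, 18, 8] → 6 + 13x + 18x^2 + 8x^3

6 + 13x + 18x^2 + 8x^3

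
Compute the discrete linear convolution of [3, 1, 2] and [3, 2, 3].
y[0] = 3×3 = 9; y[1] = 3×2 + 1×3 = 9; y[2] = 3×3 + 1×2 + 2×3 = 17; y[3] = 1×3 + 2×2 = 7; y[4] = 2×3 = 6

[9, 9, 17, 7, 6]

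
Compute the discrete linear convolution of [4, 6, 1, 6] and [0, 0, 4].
y[0] = 4×0 = 0; y[1] = 4×0 + 6×0 = 0; y[2] = 4×4 + 6×0 + 1×0 = 16; y[3] = 6×4 + 1×0 + 6×0 = 24; y[4] = 1×4 + 6×0 = 4; y[5] = 6×4 = 24

[0, 0, 16, 24, 4, 24]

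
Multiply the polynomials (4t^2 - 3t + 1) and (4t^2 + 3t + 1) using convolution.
Ascending coefficients: a = [1, -3, 4], b = [1, 3, 4]. c[0] = 1×1 = 1; c[1] = 1×3 + -3×1 = 0; c[2] = 1×4 + -3×3 + 4×1 = -1; c[3] = -3×4 + 4×3 = 0; c[4] = 4×4 = 16. Result coefficients: [1, 0, -1, 0, 16] → 16t^4 - t^2 + 1

16t^4 - t^2 + 1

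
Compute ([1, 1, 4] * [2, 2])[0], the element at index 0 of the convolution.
Use y[k] = Σ_i a[i]·b[k-i] at k=0. y[0] = 1×2 = 2

2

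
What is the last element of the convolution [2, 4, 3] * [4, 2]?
Use y[k] = Σ_i a[i]·b[k-i] at k=3. y[3] = 3×2 = 6

6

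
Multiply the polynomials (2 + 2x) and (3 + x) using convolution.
Ascending coefficients: a = [2, 2], b = [3, 1]. c[0] = 2×3 = 6; c[1] = 2×1 + 2×3 = 8; c[2] = 2×1 = 2. Result coefficients: [6, 8, 2] → 6 + 8x + 2x^2

6 + 8x + 2x^2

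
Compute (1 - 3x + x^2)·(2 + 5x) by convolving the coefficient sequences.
Ascending coefficients: a = [1, -3, 1], b = [2, 5]. c[0] = 1×2 = 2; c[1] = 1×5 + -3×2 = -1; c[2] = -3×5 + 1×2 = -13; c[3] = 1×5 = 5. Result coefficients: [2, -1, -13, 5] → 2 - x - 13x^2 + 5x^3

2 - x - 13x^2 + 5x^3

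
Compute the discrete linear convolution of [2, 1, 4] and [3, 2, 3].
y[0] = 2×3 = 6; y[1] = 2×2 + 1×3 = 7; y[2] = 2×3 + 1×2 + 4×3 = 20; y[3] = 1×3 + 4×2 = 11; y[4] = 4×3 = 12

[6, 7, 20, 11, 12]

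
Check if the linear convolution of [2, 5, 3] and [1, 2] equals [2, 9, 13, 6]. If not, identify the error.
Recompute linear convolution of [2, 5, 3] and [1, 2]: y[0] = 2×1 = 2; y[1] = 2×2 + 5×1 = 9; y[2] = 5×2 + 3×1 = 13; y[3] = 3×2 = 6 → [2, 9, 13, 6]. Given [2, 9, 13, 6] matches, so answer: Yes

Yes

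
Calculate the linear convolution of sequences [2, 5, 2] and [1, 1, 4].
y[0] = 2×1 = 2; y[1] = 2×1 + 5×1 = 7; y[2] = 2×4 + 5×1 + 2×1 = 15; y[3] = 5×4 + 2×1 = 22; y[4] = 2×4 = 8

[2, 7, 15, 22, 8]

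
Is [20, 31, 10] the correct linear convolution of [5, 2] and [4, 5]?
Recompute linear convolution of [5, 2] and [4, 5]: y[0] = 5×4 = 20; y[1] = 5×5 + 2×4 = 33; y[2] = 2×5 = 10 → [20, 33, 10]. Compare to given [20, 31, 10]: they differ at index 1: given 31, correct 33, so answer: No

No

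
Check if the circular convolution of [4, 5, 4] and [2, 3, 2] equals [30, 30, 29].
Recompute circular convolution of [4, 5, 4] and [2, 3, 2]: y[0] = 4×2 + 5×2 + 4×3 = 30; y[1] = 4×3 + 5×2 + 4×2 = 30; y[2] = 4×2 + 5×3 + 4×2 = 31 → [30, 30, 31]. Compare to given [30, 30, 29]: they differ at index 2: given 29, correct 31, so answer: No

No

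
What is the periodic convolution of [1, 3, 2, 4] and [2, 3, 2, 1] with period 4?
Use y[k] = Σ_j f[j]·g[(k-j) mod 4]. y[0] = 1×2 + 3×1 + 2×2 + 4×3 = 21; y[1] = 1×3 + 3×2 + 2×1 + 4×2 = 19; y[2] = 1×2 + 3×3 + 2×2 + 4×1 = 19; y[3] = 1×1 + 3×2 + 2×3 + 4×2 = 21. Result: [21, 19, 19, 21]

[21, 19, 19, 21]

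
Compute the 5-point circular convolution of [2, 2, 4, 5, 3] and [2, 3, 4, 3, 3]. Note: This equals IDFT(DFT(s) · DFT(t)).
Either evaluate y[k] = Σ_j s[j]·t[(k-j) mod 5] directly, or use IDFT(DFT(s) · DFT(t)). y[0] = 2×2 + 2×3 + 4×3 + 5×4 + 3×3 = 51; y[1] = 2×3 + 2×2 + 4×3 + 5×3 + 3×4 = 49; y[2] = 2×4 + 2×3 + 4×2 + 5×3 + 3×3 = 46; y[3] = 2×3 + 2×4 + 4×3 + 5×2 + 3×3 = 45; y[4] = 2×3 + 2×3 + 4×4 + 5×3 + 3×2 = 49. Result: [51, 49, 46, 45, 49]

[51, 49, 46, 45, 49]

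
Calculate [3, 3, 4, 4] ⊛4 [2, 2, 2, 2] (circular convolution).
Use y[k] = Σ_j x[j]·h[(k-j) mod 4]. y[0] = 3×2 + 3×2 + 4×2 + 4×2 = 28; y[1] = 3×2 + 3×2 + 4×2 + 4×2 = 28; y[2] = 3×2 + 3×2 + 4×2 + 4×2 = 28; y[3] = 3×2 + 3×2 + 4×2 + 4×2 = 28. Result: [28, 28, 28, 28]

[28, 28, 28, 28]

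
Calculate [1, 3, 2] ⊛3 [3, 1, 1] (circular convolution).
Use y[k] = Σ_j a[j]·b[(k-j) mod 3]. y[0] = 1×3 + 3×1 + 2×1 = 8; y[1] = 1×1 + 3×3 + 2×1 = 12; y[2] = 1×1 + 3×1 + 2×3 = 10. Result: [8, 12, 10]

[8, 12, 10]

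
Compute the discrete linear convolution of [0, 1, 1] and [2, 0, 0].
y[0] = 0×2 = 0; y[1] = 0×0 + 1×2 = 2; y[2] = 0×0 + 1×0 + 1×2 = 2; y[3] = 1×0 + 1×0 = 0; y[4] = 1×0 = 0

[0, 2, 2, 0, 0]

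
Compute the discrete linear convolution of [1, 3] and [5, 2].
y[0] = 1×5 = 5; y[1] = 1×2 + 3×5 = 17; y[2] = 3×2 = 6

[5, 17, 6]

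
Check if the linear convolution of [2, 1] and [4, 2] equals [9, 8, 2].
Recompute linear convolution of [2, 1] and [4, 2]: y[0] = 2×4 = 8; y[1] = 2×2 + 1×4 = 8; y[2] = 1×2 = 2 → [8, 8, 2]. Compare to given [9, 8, 2]: they differ at index 0: given 9, correct 8, so answer: No

No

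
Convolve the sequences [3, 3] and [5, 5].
y[0] = 3×5 = 15; y[1] = 3×5 + 3×5 = 30; y[2] = 3×5 = 15

[15, 30, 15]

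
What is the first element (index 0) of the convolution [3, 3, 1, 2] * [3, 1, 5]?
Use y[k] = Σ_i a[i]·b[k-i] at k=0. y[0] = 3×3 = 9

9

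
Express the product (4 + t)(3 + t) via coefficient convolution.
Ascending coefficients: a = [4, 1], b = [3, 1]. c[0] = 4×3 = 12; c[1] = 4×1 + 1×3 = 7; c[2] = 1×1 = 1. Result coefficients: [12, 7, 1] → 12 + 7t + t^2

12 + 7t + t^2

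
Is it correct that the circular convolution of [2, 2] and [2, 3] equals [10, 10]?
Recompute circular convolution of [2, 2] and [2, 3]: y[0] = 2×2 + 2×3 = 10; y[1] = 2×3 + 2×2 = 10 → [10, 10]. Given [10, 10] matches, so answer: Yes

Yes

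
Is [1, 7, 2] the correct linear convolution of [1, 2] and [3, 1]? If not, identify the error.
Recompute linear convolution of [1, 2] and [3, 1]: y[0] = 1×3 = 3; y[1] = 1×1 + 2×3 = 7; y[2] = 2×1 = 2 → [3, 7, 2]. Compare to given [1, 7, 2]: they differ at index 0: given 1, correct 3, so answer: No

No. Error at index 0: given 1, correct 3.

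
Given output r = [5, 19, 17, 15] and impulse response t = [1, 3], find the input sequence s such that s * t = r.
Deconvolve r=[5, 19, 17, 15] by t=[1, 3]. Since t[0]=1, solve forward: s[0] = r[0] / 1 = 5; s[1] = (r[1] - 5×3) / 1 = 4; s[2] = (r[2] - 4×3) / 1 = 5. So s = [5, 4, 5]. Check by forward convolution: r[0] = 5×1 = 5; r[1] = 5×3 + 4×1 = 19; r[2] = 4×3 + 5×1 = 17; r[3] = 5×3 = 15

[5, 4, 5]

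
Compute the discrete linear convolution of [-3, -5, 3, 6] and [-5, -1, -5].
y[0] = -3×-5 = 15; y[1] = -3×-1 + -5×-5 = 28; y[2] = -3×-5 + -5×-1 + 3×-5 = 5; y[3] = -5×-5 + 3×-1 + 6×-5 = -8; y[4] = 3×-5 + 6×-1 = -21; y[5] = 6×-5 = -30

[15, 28, 5, -8, -21, -30]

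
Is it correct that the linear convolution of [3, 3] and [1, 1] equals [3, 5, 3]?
Recompute linear convolution of [3, 3] and [1, 1]: y[0] = 3×1 = 3; y[1] = 3×1 + 3×1 = 6; y[2] = 3×1 = 3 → [3, 6, 3]. Compare to given [3, 5, 3]: they differ at index 1: given 5, correct 6, so answer: No

No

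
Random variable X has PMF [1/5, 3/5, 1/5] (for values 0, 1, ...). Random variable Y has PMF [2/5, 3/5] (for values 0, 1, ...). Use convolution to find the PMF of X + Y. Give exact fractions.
P(X+Y=k) = Σ_i P(X=i)·P(Y=k-i) — a convolution of [1/5, 3/5, 1/5] and [2/5, 3/5]. P(X+Y=0) = (1/5)×(2/5) = 2/25; P(X+Y=1) = (1/5)×(3/5) + (3/5)×(2/5) = 3/25 + 6/25 = 9/25; P(X+Y=2) = (3/5)×(3/5) + (1/5)×(2/5) = 9/25 + 2/25 = 11/25; P(X+Y=3) = (1/5)×(3/5) = 3/25. PMF: [2/25, 9/25, 11/25, 3/25] (sums to 1 ✓)

[2/25, 9/25, 11/25, 3/25]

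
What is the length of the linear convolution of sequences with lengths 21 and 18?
Linear/full convolution length: m + n - 1 = 21 + 18 - 1 = 38

38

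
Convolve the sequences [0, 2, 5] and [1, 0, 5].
y[0] = 0×1 = 0; y[1] = 0×0 + 2×1 = 2; y[2] = 0×5 + 2×0 + 5×1 = 5; y[3] = 2×5 + 5×0 = 10; y[4] = 5×5 = 25

[0, 2, 5, 10, 25]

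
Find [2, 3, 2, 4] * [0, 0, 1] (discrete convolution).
y[0] = 2×0 = 0; y[1] = 2×0 + 3×0 = 0; y[2] = 2×1 + 3×0 + 2×0 = 2; y[3] = 3×1 + 2×0 + 4×0 = 3; y[4] = 2×1 + 4×0 = 2; y[5] = 4×1 = 4

[0, 0, 2, 3, 2, 4]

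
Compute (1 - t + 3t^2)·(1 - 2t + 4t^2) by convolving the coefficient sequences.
Ascending coefficients: a = [1, -1, 3], b = [1, -2, 4]. c[0] = 1×1 = 1; c[1] = 1×-2 + -1×1 = -3; c[2] = 1×4 + -1×-2 + 3×1 = 9; c[3] = -1×4 + 3×-2 = -10; c[4] = 3×4 = 12. Result coefficients: [1, -3, 9, -10, 12] → 1 - 3t + 9t^2 - 10t^3 + 12t^4

1 - 3t + 9t^2 - 10t^3 + 12t^4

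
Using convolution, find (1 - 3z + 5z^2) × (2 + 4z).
Ascending coefficients: a = [1, -3, 5], b = [2, 4]. c[0] = 1×2 = 2; c[1] = 1×4 + -3×2 = -2; c[2] = -3×4 + 5×2 = -2; c[3] = 5×4 = 20. Result coefficients: [2, -2, -2, 20] → 2 - 2z - 2z^2 + 20z^3

2 - 2z - 2z^2 + 20z^3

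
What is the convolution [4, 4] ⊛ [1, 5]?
y[0] = 4×1 = 4; y[1] = 4×5 + 4×1 = 24; y[2] = 4×5 = 20

[4, 24, 20]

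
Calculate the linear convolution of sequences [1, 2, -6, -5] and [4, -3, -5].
y[0] = 1×4 = 4; y[1] = 1×-3 + 2×4 = 5; y[2] = 1×-5 + 2×-3 + -6×4 = -35; y[3] = 2×-5 + -6×-3 + -5×4 = -12; y[4] = -6×-5 + -5×-3 = 45; y[5] = -5×-5 = 25

[4, 5, -35, -12, 45, 25]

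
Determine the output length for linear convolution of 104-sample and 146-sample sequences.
Linear/full convolution length: m + n - 1 = 104 + 146 - 1 = 249

249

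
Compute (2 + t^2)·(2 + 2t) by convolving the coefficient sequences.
Ascending coefficients: a = [2, 0, 1], b = [2, 2]. c[0] = 2×2 = 4; c[1] = 2×2 + 0×2 = 4; c[2] = 0×2 + 1×2 = 2; c[3] = 1×2 = 2. Result coefficients: [4, 4, 2, 2] → 4 + 4t + 2t^2 + 2t^3

4 + 4t + 2t^2 + 2t^3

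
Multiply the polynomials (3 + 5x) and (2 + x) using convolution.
Ascending coefficients: a = [3, 5], b = [2, 1]. c[0] = 3×2 = 6; c[1] = 3×1 + 5×2 = 13; c[2] = 5×1 = 5. Result coefficients: [6, 13, 5] → 6 + 13x + 5x^2

6 + 13x + 5x^2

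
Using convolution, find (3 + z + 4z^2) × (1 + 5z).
Ascending coefficients: a = [3, 1, 4], b = [1, 5]. c[0] = 3×1 = 3; c[1] = 3×5 + 1×1 = 16; c[2] = 1×5 + 4×1 = 9; c[3] = 4×5 = 20. Result coefficients: [3, 16, 9, 20] → 3 + 16z + 9z^2 + 20z^3

3 + 16z + 9z^2 + 20z^3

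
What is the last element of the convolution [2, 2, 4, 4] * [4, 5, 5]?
Use y[k] = Σ_i a[i]·b[k-i] at k=5. y[5] = 4×5 = 20

20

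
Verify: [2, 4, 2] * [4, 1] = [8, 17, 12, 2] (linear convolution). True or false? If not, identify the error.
Recompute linear convolution of [2, 4, 2] and [4, 1]: y[0] = 2×4 = 8; y[1] = 2×1 + 4×4 = 18; y[2] = 4×1 + 2×4 = 12; y[3] = 2×1 = 2 → [8, 18, 12, 2]. Compare to given [8, 17, 12, 2]: they differ at index 1: given 17, correct 18, so answer: No

No. Error at index 1: given 17, correct 18.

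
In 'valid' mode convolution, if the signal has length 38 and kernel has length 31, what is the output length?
'Valid' mode counts only positions where the kernel fully overlaps the signal: m - n + 1 = 38 - 31 + 1 = 8

8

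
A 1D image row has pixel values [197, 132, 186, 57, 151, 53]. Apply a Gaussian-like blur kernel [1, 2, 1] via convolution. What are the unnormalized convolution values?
Convolve image row [197, 132, 186, 57, 151, 53] with kernel [1, 2, 1]: y[0] = 197×1 = 197; y[1] = 197×2 + 132×1 = 526; y[2] = 197×1 + 132×2 + 186×1 = 647; y[3] = 132×1 + 186×2 + 57×1 = 561; y[4] = 186×1 + 57×2 + 151×1 = 451; y[5] = 57×1 + 151×2 + 53×1 = 412; y[6] = 151×1 + 53×2 = 257; y[7] = 53×1 = 53 → [197, 526, 647, 561, 451, 412, 257, 53]. Normalization factor = sum(kernel) = 4.

[197, 526, 647, 561, 451, 412, 257, 53]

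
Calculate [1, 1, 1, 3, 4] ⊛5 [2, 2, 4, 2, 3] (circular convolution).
Use y[k] = Σ_j s[j]·t[(k-j) mod 5]. y[0] = 1×2 + 1×3 + 1×2 + 3×4 + 4×2 = 27; y[1] = 1×2 + 1×2 + 1×3 + 3×2 + 4×4 = 29; y[2] = 1×4 + 1×2 + 1×2 + 3×3 + 4×2 = 25; y[3] = 1×2 + 1×4 + 1×2 + 3×2 + 4×3 = 26; y[4] = 1×3 + 1×2 + 1×4 + 3×2 + 4×2 = 23. Result: [27, 29, 25, 26, 23]

[27, 29, 25, 26, 23]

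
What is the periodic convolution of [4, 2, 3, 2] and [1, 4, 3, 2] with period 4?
Use y[k] = Σ_j a[j]·b[(k-j) mod 4]. y[0] = 4×1 + 2×2 + 3×3 + 2×4 = 25; y[1] = 4×4 + 2×1 + 3×2 + 2×3 = 30; y[2] = 4×3 + 2×4 + 3×1 + 2×2 = 27; y[3] = 4×2 + 2×3 + 3×4 + 2×1 = 28. Result: [25, 30, 27, 28]

[25, 30, 27, 28]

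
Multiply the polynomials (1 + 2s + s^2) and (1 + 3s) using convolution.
Ascending coefficients: a = [1, 2, 1], b = [1, 3]. c[0] = 1×1 = 1; c[1] = 1×3 + 2×1 = 5; c[2] = 2×3 + 1×1 = 7; c[3] = 1×3 = 3. Result coefficients: [1, 5, 7, 3] → 1 + 5s + 7s^2 + 3s^3

1 + 5s + 7s^2 + 3s^3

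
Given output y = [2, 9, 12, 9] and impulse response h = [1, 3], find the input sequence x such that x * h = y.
Deconvolve y=[2, 9, 12, 9] by h=[1, 3]. Since h[0]=1, solve forward: x[0] = y[0] / 1 = 2; x[1] = (y[1] - 2×3) / 1 = 3; x[2] = (y[2] - 3×3) / 1 = 3. So x = [2, 3, 3]. Check by forward convolution: y[0] = 2×1 = 2; y[1] = 2×3 + 3×1 = 9; y[2] = 3×3 + 3×1 = 12; y[3] = 3×3 = 9

[2, 3, 3]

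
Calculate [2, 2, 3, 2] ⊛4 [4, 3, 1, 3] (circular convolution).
Use y[k] = Σ_j f[j]·g[(k-j) mod 4]. y[0] = 2×4 + 2×3 + 3×1 + 2×3 = 23; y[1] = 2×3 + 2×4 + 3×3 + 2×1 = 25; y[2] = 2×1 + 2×3 + 3×4 + 2×3 = 26; y[3] = 2×3 + 2×1 + 3×3 + 2×4 = 25. Result: [23, 25, 26, 25]

[23, 25, 26, 25]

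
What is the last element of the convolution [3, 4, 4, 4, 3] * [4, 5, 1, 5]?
Use y[k] = Σ_i a[i]·b[k-i] at k=7. y[7] = 3×5 = 15

15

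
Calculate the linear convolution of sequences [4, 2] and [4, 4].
y[0] = 4×4 = 16; y[1] = 4×4 + 2×4 = 24; y[2] = 2×4 = 8

[16, 24, 8]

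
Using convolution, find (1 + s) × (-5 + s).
Ascending coefficients: a = [1, 1], b = [-5, 1]. c[0] = 1×-5 = -5; c[1] = 1×1 + 1×-5 = -4; c[2] = 1×1 = 1. Result coefficients: [-5, -4, 1] → -5 - 4s + s^2

-5 - 4s + s^2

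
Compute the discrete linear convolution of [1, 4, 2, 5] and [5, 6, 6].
y[0] = 1×5 = 5; y[1] = 1×6 + 4×5 = 26; y[2] = 1×6 + 4×6 + 2×5 = 40; y[3] = 4×6 + 2×6 + 5×5 = 61; y[4] = 2×6 + 5×6 = 42; y[5] = 5×6 = 30

[5, 26, 40, 61, 42, 30]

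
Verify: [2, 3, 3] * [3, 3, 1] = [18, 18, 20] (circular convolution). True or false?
Recompute circular convolution of [2, 3, 3] and [3, 3, 1]: y[0] = 2×3 + 3×1 + 3×3 = 18; y[1] = 2×3 + 3×3 + 3×1 = 18; y[2] = 2×1 + 3×3 + 3×3 = 20 → [18, 18, 20]. Given [18, 18, 20] matches, so answer: Yes

Yes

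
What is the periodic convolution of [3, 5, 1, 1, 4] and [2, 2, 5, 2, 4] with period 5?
Use y[k] = Σ_j a[j]·b[(k-j) mod 5]. y[0] = 3×2 + 5×4 + 1×2 + 1×5 + 4×2 = 41; y[1] = 3×2 + 5×2 + 1×4 + 1×2 + 4×5 = 42; y[2] = 3×5 + 5×2 + 1×2 + 1×4 + 4×2 = 39; y[3] = 3×2 + 5×5 + 1×2 + 1×2 + 4×4 = 51; y[4] = 3×4 + 5×2 + 1×5 + 1×2 + 4×2 = 37. Result: [41, 42, 39, 51, 37]

[41, 42, 39, 51, 37]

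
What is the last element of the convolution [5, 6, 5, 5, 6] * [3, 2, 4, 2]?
Use y[k] = Σ_i a[i]·b[k-i] at k=7. y[7] = 6×2 = 12

12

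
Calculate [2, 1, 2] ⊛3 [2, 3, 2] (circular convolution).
Use y[k] = Σ_j f[j]·g[(k-j) mod 3]. y[0] = 2×2 + 1×2 + 2×3 = 12; y[1] = 2×3 + 1×2 + 2×2 = 12; y[2] = 2×2 + 1×3 + 2×2 = 11. Result: [12, 12, 11]

[12, 12, 11]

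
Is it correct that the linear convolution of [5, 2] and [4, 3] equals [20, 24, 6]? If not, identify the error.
Recompute linear convolution of [5, 2] and [4, 3]: y[0] = 5×4 = 20; y[1] = 5×3 + 2×4 = 23; y[2] = 2×3 = 6 → [20, 23, 6]. Compare to given [20, 24, 6]: they differ at index 1: given 24, correct 23, so answer: No

No. Error at index 1: given 24, correct 23.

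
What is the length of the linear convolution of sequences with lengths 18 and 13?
Linear/full convolution length: m + n - 1 = 18 + 13 - 1 = 30

30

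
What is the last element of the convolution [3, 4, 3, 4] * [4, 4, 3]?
Use y[k] = Σ_i a[i]·b[k-i] at k=5. y[5] = 4×3 = 12

12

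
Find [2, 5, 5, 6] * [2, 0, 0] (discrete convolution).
y[0] = 2×2 = 4; y[1] = 2×0 + 5×2 = 10; y[2] = 2×0 + 5×0 + 5×2 = 10; y[3] = 5×0 + 5×0 + 6×2 = 12; y[4] = 5×0 + 6×0 = 0; y[5] = 6×0 = 0

[4, 10, 10, 12, 0, 0]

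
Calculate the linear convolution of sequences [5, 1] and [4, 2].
y[0] = 5×4 = 20; y[1] = 5×2 + 1×4 = 14; y[2] = 1×2 = 2

[20, 14, 2]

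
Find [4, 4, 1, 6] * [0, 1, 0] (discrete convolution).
y[0] = 4×0 = 0; y[1] = 4×1 + 4×0 = 4; y[2] = 4×0 + 4×1 + 1×0 = 4; y[3] = 4×0 + 1×1 + 6×0 = 1; y[4] = 1×0 + 6×1 = 6; y[5] = 6×0 = 0

[0, 4, 4, 1, 6, 0]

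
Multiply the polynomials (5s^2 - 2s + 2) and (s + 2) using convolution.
Ascending coefficients: a = [2, -2, 5], b = [2, 1]. c[0] = 2×2 = 4; c[1] = 2×1 + -2×2 = -2; c[2] = -2×1 + 5×2 = 8; c[3] = 5×1 = 5. Result coefficients: [4, -2, 8, 5] → 5s^3 + 8s^2 - 2s + 4

5s^3 + 8s^2 - 2s + 4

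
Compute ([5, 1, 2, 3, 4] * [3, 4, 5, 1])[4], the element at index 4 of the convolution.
Use y[k] = Σ_i a[i]·b[k-i] at k=4. y[4] = 1×1 + 2×5 + 3×4 + 4×3 = 35

35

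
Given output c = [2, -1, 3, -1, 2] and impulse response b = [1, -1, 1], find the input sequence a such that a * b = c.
Deconvolve c=[2, -1, 3, -1, 2] by b=[1, -1, 1]. Since b[0]=1, solve forward: a[0] = c[0] / 1 = 2; a[1] = (c[1] - 2×-1) / 1 = 1; a[2] = (c[2] - 1×-1 - 2×1) / 1 = 2. So a = [2, 1, 2]. Check by forward convolution: c[0] = 2×1 = 2; c[1] = 2×-1 + 1×1 = -1; c[2] = 2×1 + 1×-1 + 2×1 = 3; c[3] = 1×1 + 2×-1 = -1; c[4] = 2×1 = 2

[2, 1, 2]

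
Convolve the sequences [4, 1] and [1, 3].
y[0] = 4×1 = 4; y[1] = 4×3 + 1×1 = 13; y[2] = 1×3 = 3

[4, 13, 3]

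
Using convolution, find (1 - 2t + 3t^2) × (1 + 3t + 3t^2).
Ascending coefficients: a = [1, -2, 3], b = [1, 3, 3]. c[0] = 1×1 = 1; c[1] = 1×3 + -2×1 = 1; c[2] = 1×3 + -2×3 + 3×1 = 0; c[3] = -2×3 + 3×3 = 3; c[4] = 3×3 = 9. Result coefficients: [1, 1, 0, 3, 9] → 1 + t + 3t^3 + 9t^4

1 + t + 3t^3 + 9t^4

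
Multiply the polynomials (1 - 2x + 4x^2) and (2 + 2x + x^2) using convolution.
Ascending coefficients: a = [1, -2, 4], b = [2, 2, 1]. c[0] = 1×2 = 2; c[1] = 1×2 + -2×2 = -2; c[2] = 1×1 + -2×2 + 4×2 = 5; c[3] = -2×1 + 4×2 = 6; c[4] = 4×1 = 4. Result coefficients: [2, -2, 5, 6, 4] → 2 - 2x + 5x^2 + 6x^3 + 4x^4

2 - 2x + 5x^2 + 6x^3 + 4x^4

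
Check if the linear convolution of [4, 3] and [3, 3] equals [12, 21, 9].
Recompute linear convolution of [4, 3] and [3, 3]: y[0] = 4×3 = 12; y[1] = 4×3 + 3×3 = 21; y[2] = 3×3 = 9 → [12, 21, 9]. Given [12, 21, 9] matches, so answer: Yes

Yes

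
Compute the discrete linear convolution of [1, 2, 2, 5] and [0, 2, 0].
y[0] = 1×0 = 0; y[1] = 1×2 + 2×0 = 2; y[2] = 1×0 + 2×2 + 2×0 = 4; y[3] = 2×0 + 2×2 + 5×0 = 4; y[4] = 2×0 + 5×2 = 10; y[5] = 5×0 = 0

[0, 2, 4, 4, 10, 0]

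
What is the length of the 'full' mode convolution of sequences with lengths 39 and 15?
Linear/full convolution length: m + n - 1 = 39 + 15 - 1 = 53

53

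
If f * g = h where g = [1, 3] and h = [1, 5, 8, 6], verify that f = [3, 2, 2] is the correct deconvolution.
Forward-compute [3, 2, 2] * [1, 3]: h[0] = 3×1 = 3; h[1] = 3×3 + 2×1 = 11; h[2] = 2×3 + 2×1 = 8; h[3] = 2×3 = 6 → [3, 11, 8, 6]. Does not match given h = [1, 5, 8, 6].

Not verified. [3, 2, 2] * [1, 3] = [3, 11, 8, 6], which differs from [1, 5, 8, 6] at index 0.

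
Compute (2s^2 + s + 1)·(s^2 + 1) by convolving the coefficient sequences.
Ascending coefficients: a = [1, 1, 2], b = [1, 0, 1]. c[0] = 1×1 = 1; c[1] = 1×0 + 1×1 = 1; c[2] = 1×1 + 1×0 + 2×1 = 3; c[3] = 1×1 + 2×0 = 1; c[4] = 2×1 = 2. Result coefficients: [1, 1, 3, 1, 2] → 2s^4 + s^3 + 3s^2 + s + 1

2s^4 + s^3 + 3s^2 + s + 1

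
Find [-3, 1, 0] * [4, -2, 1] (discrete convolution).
y[0] = -3×4 = -12; y[1] = -3×-2 + 1×4 = 10; y[2] = -3×1 + 1×-2 + 0×4 = -5; y[3] = 1×1 + 0×-2 = 1; y[4] = 0×1 = 0

[-12, 10, -5, 1, 0]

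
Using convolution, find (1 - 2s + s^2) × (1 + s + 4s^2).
Ascending coefficients: a = [1, -2, 1], b = [1, 1, 4]. c[0] = 1×1 = 1; c[1] = 1×1 + -2×1 = -1; c[2] = 1×4 + -2×1 + 1×1 = 3; c[3] = -2×4 + 1×1 = -7; c[4] = 1×4 = 4. Result coefficients: [1, -1, 3, -7, 4] → 1 - s + 3s^2 - 7s^3 + 4s^4

1 - s + 3s^2 - 7s^3 + 4s^4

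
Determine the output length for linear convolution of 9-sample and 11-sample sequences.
Linear/full convolution length: m + n - 1 = 9 + 11 - 1 = 19

19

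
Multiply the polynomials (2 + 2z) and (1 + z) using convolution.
Ascending coefficients: a = [2, 2], b = [1, 1]. c[0] = 2×1 = 2; c[1] = 2×1 + 2×1 = 4; c[2] = 2×1 = 2. Result coefficients: [2, 4, 2] → 2 + 4z + 2z^2

2 + 4z + 2z^2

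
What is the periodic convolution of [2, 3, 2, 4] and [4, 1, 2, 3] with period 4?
Use y[k] = Σ_j f[j]·g[(k-j) mod 4]. y[0] = 2×4 + 3×3 + 2×2 + 4×1 = 25; y[1] = 2×1 + 3×4 + 2×3 + 4×2 = 28; y[2] = 2×2 + 3×1 + 2×4 + 4×3 = 27; y[3] = 2×3 + 3×2 + 2×1 + 4×4 = 30. Result: [25, 28, 27, 30]

[25, 28, 27, 30]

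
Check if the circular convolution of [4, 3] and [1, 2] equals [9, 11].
Recompute circular convolution of [4, 3] and [1, 2]: y[0] = 4×1 + 3×2 = 10; y[1] = 4×2 + 3×1 = 11 → [10, 11]. Compare to given [9, 11]: they differ at index 0: given 9, correct 10, so answer: No

No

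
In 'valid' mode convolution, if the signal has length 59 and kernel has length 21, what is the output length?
'Valid' mode counts only positions where the kernel fully overlaps the signal: m - n + 1 = 59 - 21 + 1 = 39

39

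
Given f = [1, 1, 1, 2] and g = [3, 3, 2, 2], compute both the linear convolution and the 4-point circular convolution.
Linear: y_lin[0] = 1×3 = 3; y_lin[1] = 1×3 + 1×3 = 6; y_lin[2] = 1×2 + 1×3 + 1×3 = 8; y_lin[3] = 1×2 + 1×2 + 1×3 + 2×3 = 13; y_lin[4] = 1×2 + 1×2 + 2×3 = 10; y_lin[5] = 1×2 + 2×2 = 6; y_lin[6] = 2×2 = 4 → [3, 6, 8, 13, 10, 6, 4]. Circular (length 4): y[0] = 1×3 + 1×2 + 1×2 + 2×3 = 13; y[1] = 1×3 + 1×3 + 1×2 + 2×2 = 12; y[2] = 1×2 + 1×3 + 1×3 + 2×2 = 12; y[3] = 1×2 + 1×2 + 1×3 + 2×3 = 13 → [13, 12, 12, 13]

Linear: [3, 6, 8, 13, 10, 6, 4], Circular: [13, 12, 12, 13]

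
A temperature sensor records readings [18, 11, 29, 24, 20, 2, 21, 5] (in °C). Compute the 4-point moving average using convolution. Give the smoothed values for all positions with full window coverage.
4-point moving average kernel = [1, 1, 1, 1]. Apply in 'valid' mode (full window coverage): avg[0] = (18 + 11 + 29 + 24) / 4 = 20.5; avg[1] = (11 + 29 + 24 + 20) / 4 = 21.0; avg[2] = (29 + 24 + 20 + 2) / 4 = 18.75; avg[3] = (24 + 20 + 2 + 21) / 4 = 16.75; avg[4] = (20 + 2 + 21 + 5) / 4 = 12.0. Smoothed values: [20.5, 21.0, 18.75, 16.75, 12.0]

[20.5, 21.0, 18.75, 16.75, 12.0]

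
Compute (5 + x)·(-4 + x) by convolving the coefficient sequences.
Ascending coefficients: a = [5, 1], b = [-4, 1]. c[0] = 5×-4 = -20; c[1] = 5×1 + 1×-4 = 1; c[2] = 1×1 = 1. Result coefficients: [-20, 1, 1] → -20 + x + x^2

-20 + x + x^2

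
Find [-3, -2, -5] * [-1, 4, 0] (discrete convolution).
y[0] = -3×-1 = 3; y[1] = -3×4 + -2×-1 = -10; y[2] = -3×0 + -2×4 + -5×-1 = -3; y[3] = -2×0 + -5×4 = -20; y[4] = -5×0 = 0

[3, -10, -3, -20, 0]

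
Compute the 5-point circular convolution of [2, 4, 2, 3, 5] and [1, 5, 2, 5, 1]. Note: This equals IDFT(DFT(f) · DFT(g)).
Either evaluate y[k] = Σ_j f[j]·g[(k-j) mod 5] directly, or use IDFT(DFT(f) · DFT(g)). y[0] = 2×1 + 4×1 + 2×5 + 3×2 + 5×5 = 47; y[1] = 2×5 + 4×1 + 2×1 + 3×5 + 5×2 = 41; y[2] = 2×2 + 4×5 + 2×1 + 3×1 + 5×5 = 54; y[3] = 2×5 + 4×2 + 2×5 + 3×1 + 5×1 = 36; y[4] = 2×1 + 4×5 + 2×2 + 3×5 + 5×1 = 46. Result: [47, 41, 54, 36, 46]

[47, 41, 54, 36, 46]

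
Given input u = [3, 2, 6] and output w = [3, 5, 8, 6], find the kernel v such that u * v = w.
Output length 4 = len(u) + len(v) - 1 ⇒ len(v) = 2. Solve v forward using v[k] = (w[k] - Σ_{i≥1} u[i]·v[k-i]) / u[0]: v[0] = w[0] / u[0] = 3 / 3 = 1; v[1] = (w[1] - 2×1) / u[0] = (5 - 2×1) / 3 = 1. So v = [1, 1]. Forward-check [3, 2, 6] * [1, 1]: w[0] = 3×1 = 3; w[1] = 3×1 + 2×1 = 5; w[2] = 2×1 + 6×1 = 8; w[3] = 6×1 = 6 → [3, 5, 8, 6] ✓

[1, 1]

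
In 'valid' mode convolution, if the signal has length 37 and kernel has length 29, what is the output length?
'Valid' mode counts only positions where the kernel fully overlaps the signal: m - n + 1 = 37 - 29 + 1 = 9

9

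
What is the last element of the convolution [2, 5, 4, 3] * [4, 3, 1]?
Use y[k] = Σ_i a[i]·b[k-i] at k=5. y[5] = 3×1 = 3

3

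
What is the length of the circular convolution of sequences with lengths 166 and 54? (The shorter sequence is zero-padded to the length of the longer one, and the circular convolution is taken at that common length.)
Circular convolution (zero-padding the shorter input) has length max(m, n) = max(166, 54) = 166

166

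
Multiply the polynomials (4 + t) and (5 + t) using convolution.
Ascending coefficients: a = [4, 1], b = [5, 1]. c[0] = 4×5 = 20; c[1] = 4×1 + 1×5 = 9; c[2] = 1×1 = 1. Result coefficients: [20, 9, 1] → 20 + 9t + t^2

20 + 9t + t^2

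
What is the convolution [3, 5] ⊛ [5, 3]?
y[0] = 3×5 = 15; y[1] = 3×3 + 5×5 = 34; y[2] = 5×3 = 15

[15, 34, 15]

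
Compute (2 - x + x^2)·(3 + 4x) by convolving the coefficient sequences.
Ascending coefficients: a = [2, -1, 1], b = [3, 4]. c[0] = 2×3 = 6; c[1] = 2×4 + -1×3 = 5; c[2] = -1×4 + 1×3 = -1; c[3] = 1×4 = 4. Result coefficients: [6, 5, -1, 4] → 6 + 5x - x^2 + 4x^3

6 + 5x - x^2 + 4x^3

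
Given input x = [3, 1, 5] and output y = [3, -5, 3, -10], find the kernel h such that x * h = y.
Output length 4 = len(x) + len(h) - 1 ⇒ len(h) = 2. Solve h forward using h[k] = (y[k] - Σ_{i≥1} x[i]·h[k-i]) / x[0]: h[0] = y[0] / x[0] = 3 / 3 = 1; h[1] = (y[1] - 1×1) / x[0] = (-5 - 1×1) / 3 = -2. So h = [1, -2]. Forward-check [3, 1, 5] * [1, -2]: y[0] = 3×1 = 3; y[1] = 3×-2 + 1×1 = -5; y[2] = 1×-2 + 5×1 = 3; y[3] = 5×-2 = -10 → [3, -5, 3, -10] ✓

[1, -2]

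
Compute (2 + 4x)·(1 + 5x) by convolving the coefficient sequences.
Ascending coefficients: a = [2, 4], b = [1, 5]. c[0] = 2×1 = 2; c[1] = 2×5 + 4×1 = 14; c[2] = 4×5 = 20. Result coefficients: [2, 14, 20] → 2 + 14x + 20x^2

2 + 14x + 20x^2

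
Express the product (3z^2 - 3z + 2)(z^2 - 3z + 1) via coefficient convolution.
Ascending coefficients: a = [2, -3, 3], b = [1, -3, 1]. c[0] = 2×1 = 2; c[1] = 2×-3 + -3×1 = -9; c[2] = 2×1 + -3×-3 + 3×1 = 14; c[3] = -3×1 + 3×-3 = -12; c[4] = 3×1 = 3. Result coefficients: [2, -9, 14, -12, 3] → 3z^4 - 12z^3 + 14z^2 - 9z + 2

3z^4 - 12z^3 + 14z^2 - 9z + 2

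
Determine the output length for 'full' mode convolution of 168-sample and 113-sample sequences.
Linear/full convolution length: m + n - 1 = 168 + 113 - 1 = 280

280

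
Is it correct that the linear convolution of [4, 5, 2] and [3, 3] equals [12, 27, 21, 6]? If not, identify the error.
Recompute linear convolution of [4, 5, 2] and [3, 3]: y[0] = 4×3 = 12; y[1] = 4×3 + 5×3 = 27; y[2] = 5×3 + 2×3 = 21; y[3] = 2×3 = 6 → [12, 27, 21, 6]. Given [12, 27, 21, 6] matches, so answer: Yes

Yes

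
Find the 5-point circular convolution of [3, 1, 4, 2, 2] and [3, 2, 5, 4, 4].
Use y[k] = Σ_j x[j]·h[(k-j) mod 5]. y[0] = 3×3 + 1×4 + 4×4 + 2×5 + 2×2 = 43; y[1] = 3×2 + 1×3 + 4×4 + 2×4 + 2×5 = 43; y[2] = 3×5 + 1×2 + 4×3 + 2×4 + 2×4 = 45; y[3] = 3×4 + 1×5 + 4×2 + 2×3 + 2×4 = 39; y[4] = 3×4 + 1×4 + 4×5 + 2×2 + 2×3 = 46. Result: [43, 43, 45, 39, 46]

[43, 43, 45, 39, 46]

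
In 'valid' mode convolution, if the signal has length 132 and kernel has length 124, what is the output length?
'Valid' mode counts only positions where the kernel fully overlaps the signal: m - n + 1 = 132 - 124 + 1 = 9

9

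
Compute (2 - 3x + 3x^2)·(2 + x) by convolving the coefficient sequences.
Ascending coefficients: a = [2, -3, 3], b = [2, 1]. c[0] = 2×2 = 4; c[1] = 2×1 + -3×2 = -4; c[2] = -3×1 + 3×2 = 3; c[3] = 3×1 = 3. Result coefficients: [4, -4, 3, 3] → 4 - 4x + 3x^2 + 3x^3

4 - 4x + 3x^2 + 3x^3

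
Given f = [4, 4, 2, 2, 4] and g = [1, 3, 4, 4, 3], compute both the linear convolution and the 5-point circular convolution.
Linear: y_lin[0] = 4×1 = 4; y_lin[1] = 4×3 + 4×1 = 16; y_lin[2] = 4×4 + 4×3 + 2×1 = 30; y_lin[3] = 4×4 + 4×4 + 2×3 + 2×1 = 40; y_lin[4] = 4×3 + 4×4 + 2×4 + 2×3 + 4×1 = 46; y_lin[5] = 4×3 + 2×4 + 2×4 + 4×3 = 40; y_lin[6] = 2×3 + 2×4 + 4×4 = 30; y_lin[7] = 2×3 + 4×4 = 22; y_lin[8] = 4×3 = 12 → [4, 16, 30, 40, 46, 40, 30, 22, 12]. Circular (length 5): y[0] = 4×1 + 4×3 + 2×4 + 2×4 + 4×3 = 44; y[1] = 4×3 + 4×1 + 2×3 + 2×4 + 4×4 = 46; y[2] = 4×4 + 4×3 + 2×1 + 2×3 + 4×4 = 52; y[3] = 4×4 + 4×4 + 2×3 + 2×1 + 4×3 = 52; y[4] = 4×3 + 4×4 + 2×4 + 2×3 + 4×1 = 46 → [44, 46, 52, 52, 46]

Linear: [4, 16, 30, 40, 46, 40, 30, 22, 12], Circular: [44, 46, 52, 52, 46]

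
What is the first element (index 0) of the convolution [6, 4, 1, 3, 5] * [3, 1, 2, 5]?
Use y[k] = Σ_i a[i]·b[k-i] at k=0. y[0] = 6×3 = 18

18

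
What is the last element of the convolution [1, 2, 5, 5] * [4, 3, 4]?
Use y[k] = Σ_i a[i]·b[k-i] at k=5. y[5] = 5×4 = 20

20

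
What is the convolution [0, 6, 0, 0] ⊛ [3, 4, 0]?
y[0] = 0×3 = 0; y[1] = 0×4 + 6×3 = 18; y[2] = 0×0 + 6×4 + 0×3 = 24; y[3] = 6×0 + 0×4 + 0×3 = 0; y[4] = 0×0 + 0×4 = 0; y[5] = 0×0 = 0

[0, 18, 24, 0, 0, 0]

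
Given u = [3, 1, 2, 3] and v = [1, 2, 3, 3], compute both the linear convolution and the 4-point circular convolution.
Linear: y_lin[0] = 3×1 = 3; y_lin[1] = 3×2 + 1×1 = 7; y_lin[2] = 3×3 + 1×2 + 2×1 = 13; y_lin[3] = 3×3 + 1×3 + 2×2 + 3×1 = 19; y_lin[4] = 1×3 + 2×3 + 3×2 = 15; y_lin[5] = 2×3 + 3×3 = 15; y_lin[6] = 3×3 = 9 → [3, 7, 13, 19, 15, 15, 9]. Circular (length 4): y[0] = 3×1 + 1×3 + 2×3 + 3×2 = 18; y[1] = 3×2 + 1×1 + 2×3 + 3×3 = 22; y[2] = 3×3 + 1×2 + 2×1 + 3×3 = 22; y[3] = 3×3 + 1×3 + 2×2 + 3×1 = 19 → [18, 22, 22, 19]

Linear: [3, 7, 13, 19, 15, 15, 9], Circular: [18, 22, 22, 19]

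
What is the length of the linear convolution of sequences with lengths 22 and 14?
Linear/full convolution length: m + n - 1 = 22 + 14 - 1 = 35

35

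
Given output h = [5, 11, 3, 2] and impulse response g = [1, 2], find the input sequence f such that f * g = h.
Deconvolve h=[5, 11, 3, 2] by g=[1, 2]. Since g[0]=1, solve forward: f[0] = h[0] / 1 = 5; f[1] = (h[1] - 5×2) / 1 = 1; f[2] = (h[2] - 1×2) / 1 = 1. So f = [5, 1, 1]. Check by forward convolution: h[0] = 5×1 = 5; h[1] = 5×2 + 1×1 = 11; h[2] = 1×2 + 1×1 = 3; h[3] = 1×2 = 2

[5, 1, 1]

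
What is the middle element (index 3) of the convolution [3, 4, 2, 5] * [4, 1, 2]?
Use y[k] = Σ_i a[i]·b[k-i] at k=3. y[3] = 4×2 + 2×1 + 5×4 = 30

30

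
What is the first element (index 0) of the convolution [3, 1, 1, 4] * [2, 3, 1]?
Use y[k] = Σ_i a[i]·b[k-i] at k=0. y[0] = 3×2 = 6

6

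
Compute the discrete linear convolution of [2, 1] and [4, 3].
y[0] = 2×4 = 8; y[1] = 2×3 + 1×4 = 10; y[2] = 1×3 = 3

[8, 10, 3]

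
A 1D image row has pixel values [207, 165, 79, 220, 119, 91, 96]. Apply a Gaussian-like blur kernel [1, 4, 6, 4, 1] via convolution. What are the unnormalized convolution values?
Convolve image row [207, 165, 79, 220, 119, 91, 96] with kernel [1, 4, 6, 4, 1]: y[0] = 207×1 = 207; y[1] = 207×4 + 165×1 = 993; y[2] = 207×6 + 165×4 + 79×1 = 1981; y[3] = 207×4 + 165×6 + 79×4 + 220×1 = 2354; y[4] = 207×1 + 165×4 + 79×6 + 220×4 + 119×1 = 2340; y[5] = 165×1 + 79×4 + 220×6 + 119×4 + 91×1 = 2368; y[6] = 79×1 + 220×4 + 119×6 + 91×4 + 96×1 = 2133; y[7] = 220×1 + 119×4 + 91×6 + 96×4 = 1626; y[8] = 119×1 + 91×4 + 96×6 = 1059; y[9] = 91×1 + 96×4 = 475; y[10] = 96×1 = 96 → [207, 993, 1981, 2354, 2340, 2368, 2133, 1626, 1059, 475, 96]. Normalization factor = sum(kernel) = 16.

[207, 993, 1981, 2354, 2340, 2368, 2133, 1626, 1059, 475, 96]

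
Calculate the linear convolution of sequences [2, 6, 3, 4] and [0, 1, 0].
y[0] = 2×0 = 0; y[1] = 2×1 + 6×0 = 2; y[2] = 2×0 + 6×1 + 3×0 = 6; y[3] = 6×0 + 3×1 + 4×0 = 3; y[4] = 3×0 + 4×1 = 4; y[5] = 4×0 = 0

[0, 2, 6, 3, 4, 0]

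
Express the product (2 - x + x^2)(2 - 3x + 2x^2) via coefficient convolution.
Ascending coefficients: a = [2, -1, 1], b = [2, -3, 2]. c[0] = 2×2 = 4; c[1] = 2×-3 + -1×2 = -8; c[2] = 2×2 + -1×-3 + 1×2 = 9; c[3] = -1×2 + 1×-3 = -5; c[4] = 1×2 = 2. Result coefficients: [4, -8, 9, -5, 2] → 4 - 8x + 9x^2 - 5x^3 + 2x^4

4 - 8x + 9x^2 - 5x^3 + 2x^4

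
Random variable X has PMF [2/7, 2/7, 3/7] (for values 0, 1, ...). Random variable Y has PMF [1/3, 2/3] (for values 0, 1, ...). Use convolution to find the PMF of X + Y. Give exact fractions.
P(X+Y=k) = Σ_i P(X=i)·P(Y=k-i) — a convolution of [2/7, 2/7, 3/7] and [1/3, 2/3]. P(X+Y=0) = (2/7)×(1/3) = 2/21; P(X+Y=1) = (2/7)×(2/3) + (2/7)×(1/3) = 4/21 + 2/21 = 2/7; P(X+Y=2) = (2/7)×(2/3) + (3/7)×(1/3) = 4/21 + 1/7 = 1/3; P(X+Y=3) = (3/7)×(2/3) = 2/7. PMF: [2/21, 2/7, 1/3, 2/7] (sums to 1 ✓)

[2/21, 2/7, 1/3, 2/7]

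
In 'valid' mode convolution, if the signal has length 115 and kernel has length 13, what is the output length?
'Valid' mode counts only positions where the kernel fully overlaps the signal: m - n + 1 = 115 - 13 + 1 = 103

103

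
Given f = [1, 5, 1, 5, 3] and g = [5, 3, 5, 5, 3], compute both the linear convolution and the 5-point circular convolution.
Linear: y_lin[0] = 1×5 = 5; y_lin[1] = 1×3 + 5×5 = 28; y_lin[2] = 1×5 + 5×3 + 1×5 = 25; y_lin[3] = 1×5 + 5×5 + 1×3 + 5×5 = 58; y_lin[4] = 1×3 + 5×5 + 1×5 + 5×3 + 3×5 = 63; y_lin[5] = 5×3 + 1×5 + 5×5 + 3×3 = 54; y_lin[6] = 1×3 + 5×5 + 3×5 = 43; y_lin[7] = 5×3 + 3×5 = 30; y_lin[8] = 3×3 = 9 → [5, 28, 25, 58, 63, 54, 43, 30, 9]. Circular (length 5): y[0] = 1×5 + 5×3 + 1×5 + 5×5 + 3×3 = 59; y[1] = 1×3 + 5×5 + 1×3 + 5×5 + 3×5 = 71; y[2] = 1×5 + 5×3 + 1×5 + 5×3 + 3×5 = 55; y[3] = 1×5 + 5×5 + 1×3 + 5×5 + 3×3 = 67; y[4] = 1×3 + 5×5 + 1×5 + 5×3 + 3×5 = 63 → [59, 71, 55, 67, 63]

Linear: [5, 28, 25, 58, 63, 54, 43, 30, 9], Circular: [59, 71, 55, 67, 63]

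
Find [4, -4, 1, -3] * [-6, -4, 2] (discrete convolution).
y[0] = 4×-6 = -24; y[1] = 4×-4 + -4×-6 = 8; y[2] = 4×2 + -4×-4 + 1×-6 = 18; y[3] = -4×2 + 1×-4 + -3×-6 = 6; y[4] = 1×2 + -3×-4 = 14; y[5] = -3×2 = -6

[-24, 8, 18, 6, 14, -6]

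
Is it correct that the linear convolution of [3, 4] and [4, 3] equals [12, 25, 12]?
Recompute linear convolution of [3, 4] and [4, 3]: y[0] = 3×4 = 12; y[1] = 3×3 + 4×4 = 25; y[2] = 4×3 = 12 → [12, 25, 12]. Given [12, 25, 12] matches, so answer: Yes

Yes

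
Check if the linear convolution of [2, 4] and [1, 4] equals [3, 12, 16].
Recompute linear convolution of [2, 4] and [1, 4]: y[0] = 2×1 = 2; y[1] = 2×4 + 4×1 = 12; y[2] = 4×4 = 16 → [2, 12, 16]. Compare to given [3, 12, 16]: they differ at index 0: given 3, correct 2, so answer: No

No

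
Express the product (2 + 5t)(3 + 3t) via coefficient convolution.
Ascending coefficients: a = [2, 5], b = [3, 3]. c[0] = 2×3 = 6; c[1] = 2×3 + 5×3 = 21; c[2] = 5×3 = 15. Result coefficients: [6, 21, 15] → 6 + 21t + 15t^2

6 + 21t + 15t^2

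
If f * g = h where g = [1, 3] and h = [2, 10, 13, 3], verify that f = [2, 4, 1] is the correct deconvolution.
Forward-compute [2, 4, 1] * [1, 3]: h[0] = 2×1 = 2; h[1] = 2×3 + 4×1 = 10; h[2] = 4×3 + 1×1 = 13; h[3] = 1×3 = 3 → [2, 10, 13, 3]. Matches given h = [2, 10, 13, 3], so verified.

Verified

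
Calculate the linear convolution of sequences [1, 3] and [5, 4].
y[0] = 1×5 = 5; y[1] = 1×4 + 3×5 = 19; y[2] = 3×4 = 12

[5, 19, 12]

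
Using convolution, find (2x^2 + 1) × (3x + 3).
Ascending coefficients: a = [1, 0, 2], b = [3, 3]. c[0] = 1×3 = 3; c[1] = 1×3 + 0×3 = 3; c[2] = 0×3 + 2×3 = 6; c[3] = 2×3 = 6. Result coefficients: [3, 3, 6, 6] → 6x^3 + 6x^2 + 3x + 3

6x^3 + 6x^2 + 3x + 3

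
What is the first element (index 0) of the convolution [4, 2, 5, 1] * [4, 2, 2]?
Use y[k] = Σ_i a[i]·b[k-i] at k=0. y[0] = 4×4 = 16

16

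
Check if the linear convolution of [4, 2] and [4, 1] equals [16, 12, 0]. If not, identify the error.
Recompute linear convolution of [4, 2] and [4, 1]: y[0] = 4×4 = 16; y[1] = 4×1 + 2×4 = 12; y[2] = 2×1 = 2 → [16, 12, 2]. Compare to given [16, 12, 0]: they differ at index 2: given 0, correct 2, so answer: No

No. Error at index 2: given 0, correct 2.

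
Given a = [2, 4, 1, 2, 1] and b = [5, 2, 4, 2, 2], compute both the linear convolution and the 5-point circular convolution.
Linear: y_lin[0] = 2×5 = 10; y_lin[1] = 2×2 + 4×5 = 24; y_lin[2] = 2×4 + 4×2 + 1×5 = 21; y_lin[3] = 2×2 + 4×4 + 1×2 + 2×5 = 32; y_lin[4] = 2×2 + 4×2 + 1×4 + 2×2 + 1×5 = 25; y_lin[5] = 4×2 + 1×2 + 2×4 + 1×2 = 20; y_lin[6] = 1×2 + 2×2 + 1×4 = 10; y_lin[7] = 2×2 + 1×2 = 6; y_lin[8] = 1×2 = 2 → [10, 24, 21, 32, 25, 20, 10, 6, 2]. Circular (length 5): y[0] = 2×5 + 4×2 + 1×2 + 2×4 + 1×2 = 30; y[1] = 2×2 + 4×5 + 1×2 + 2×2 + 1×4 = 34; y[2] = 2×4 + 4×2 + 1×5 + 2×2 + 1×2 = 27; y[3] = 2×2 + 4×4 + 1×2 + 2×5 + 1×2 = 34; y[4] = 2×2 + 4×2 + 1×4 + 2×2 + 1×5 = 25 → [30, 34, 27, 34, 25]

Linear: [10, 24, 21, 32, 25, 20, 10, 6, 2], Circular: [30, 34, 27, 34, 25]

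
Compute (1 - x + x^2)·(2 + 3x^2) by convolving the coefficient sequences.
Ascending coefficients: a = [1, -1, 1], b = [2, 0, 3]. c[0] = 1×2 = 2; c[1] = 1×0 + -1×2 = -2; c[2] = 1×3 + -1×0 + 1×2 = 5; c[3] = -1×3 + 1×0 = -3; c[4] = 1×3 = 3. Result coefficients: [2, -2, 5, -3, 3] → 2 - 2x + 5x^2 - 3x^3 + 3x^4

2 - 2x + 5x^2 - 3x^3 + 3x^4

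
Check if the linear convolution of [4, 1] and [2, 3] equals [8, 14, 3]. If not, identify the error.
Recompute linear convolution of [4, 1] and [2, 3]: y[0] = 4×2 = 8; y[1] = 4×3 + 1×2 = 14; y[2] = 1×3 = 3 → [8, 14, 3]. Given [8, 14, 3] matches, so answer: Yes

Yes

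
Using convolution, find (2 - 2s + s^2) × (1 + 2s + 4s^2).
Ascending coefficients: a = [2, -2, 1], b = [1, 2, 4]. c[0] = 2×1 = 2; c[1] = 2×2 + -2×1 = 2; c[2] = 2×4 + -2×2 + 1×1 = 5; c[3] = -2×4 + 1×2 = -6; c[4] = 1×4 = 4. Result coefficients: [2, 2, 5, -6, 4] → 2 + 2s + 5s^2 - 6s^3 + 4s^4

2 + 2s + 5s^2 - 6s^3 + 4s^4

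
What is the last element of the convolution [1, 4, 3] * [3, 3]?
Use y[k] = Σ_i a[i]·b[k-i] at k=3. y[3] = 3×3 = 9

9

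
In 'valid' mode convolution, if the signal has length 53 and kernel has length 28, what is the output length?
'Valid' mode counts only positions where the kernel fully overlaps the signal: m - n + 1 = 53 - 28 + 1 = 26

26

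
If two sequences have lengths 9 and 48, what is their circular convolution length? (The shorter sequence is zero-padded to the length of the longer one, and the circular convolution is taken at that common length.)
Circular convolution (zero-padding the shorter input) has length max(m, n) = max(9, 48) = 48

48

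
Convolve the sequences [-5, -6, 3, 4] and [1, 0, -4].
y[0] = -5×1 = -5; y[1] = -5×0 + -6×1 = -6; y[2] = -5×-4 + -6×0 + 3×1 = 23; y[3] = -6×-4 + 3×0 + 4×1 = 28; y[4] = 3×-4 + 4×0 = -12; y[5] = 4×-4 = -16

[-5, -6, 23, 28, -12, -16]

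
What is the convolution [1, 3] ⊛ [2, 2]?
y[0] = 1×2 = 2; y[1] = 1×2 + 3×2 = 8; y[2] = 3×2 = 6

[2, 8, 6]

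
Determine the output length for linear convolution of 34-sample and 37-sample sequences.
Linear/full convolution length: m + n - 1 = 34 + 37 - 1 = 70

70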